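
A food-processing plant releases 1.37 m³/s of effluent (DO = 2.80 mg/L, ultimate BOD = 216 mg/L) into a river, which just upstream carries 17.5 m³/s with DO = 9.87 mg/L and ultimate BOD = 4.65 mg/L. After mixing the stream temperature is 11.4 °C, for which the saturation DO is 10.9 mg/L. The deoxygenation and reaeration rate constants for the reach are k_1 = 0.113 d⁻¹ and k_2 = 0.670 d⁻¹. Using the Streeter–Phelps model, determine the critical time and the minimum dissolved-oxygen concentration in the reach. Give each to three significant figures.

t_c ≈ 2.34 d; minimum DO ≈ 8.31 mg/L

Mixed DO = (17.5×9.87 + 1.37×2.80)/(17.5+1.37) = 176.6/18.87 = 9.357 mg/L.
Mixed L₀ = (17.5×4.65 + 1.37×216)/(18.87) = 377.3/18.87 = 19.99 mg/L.
Initial deficit D₀ = C_s − DO₀ = 10.9 − 9.357 = 1.543 mg/L.
t_c = (1/0.5570) ln[(0.670/0.113)(1 − 1.543×0.5570/(0.113×19.99))] = 1.795 × ln(3.673) = 2.336 d.
D_c = (0.113/0.670) × 19.99 × e^(−0.113×2.336) = 0.1687 × 19.99 × 0.7680 = 2.590 mg/L.
Minimum DO = 10.9 − 2.590 = 8.310 mg/L.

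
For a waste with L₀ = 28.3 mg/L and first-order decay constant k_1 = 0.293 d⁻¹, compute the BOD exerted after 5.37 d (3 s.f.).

y ≈ 22.4 mg/L

y_t = L₀(1 − e^(−k_1 t)) = 28.3 × (1 − e^(−0.293×5.37))
= 28.3 × (1 − 0.2073) = 28.3 × 0.7927 = 22.43 mg/L.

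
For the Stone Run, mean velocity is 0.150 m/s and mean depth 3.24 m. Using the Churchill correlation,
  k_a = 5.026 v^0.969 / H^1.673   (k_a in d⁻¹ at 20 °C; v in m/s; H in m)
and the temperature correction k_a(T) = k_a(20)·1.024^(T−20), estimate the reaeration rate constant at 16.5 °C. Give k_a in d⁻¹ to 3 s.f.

k_a(20) = 5.026 × 0.150^0.969 / 3.24^1.673 = 5.026 × 0.1591 / 7.147 = 0.1119 d⁻¹.
k_a(16.5) = 0.1119 × 1.024^(16.5−20) = 0.1119 × 0.9203 = 0.1030 d⁻¹.

k_a ≈ 0.103 d⁻¹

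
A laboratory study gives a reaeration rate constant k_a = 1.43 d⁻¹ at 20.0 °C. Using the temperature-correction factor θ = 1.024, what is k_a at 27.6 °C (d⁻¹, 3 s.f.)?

k_a(T₂) = k_a(T₁) · θ^(T₂−T₁) = 1.43 × 1.024^(27.6−20.0)
= 1.43 × 1.024^7.60 = 1.43 × 1.198 = 1.712 d⁻¹.

k_a ≈ 1.71 d⁻¹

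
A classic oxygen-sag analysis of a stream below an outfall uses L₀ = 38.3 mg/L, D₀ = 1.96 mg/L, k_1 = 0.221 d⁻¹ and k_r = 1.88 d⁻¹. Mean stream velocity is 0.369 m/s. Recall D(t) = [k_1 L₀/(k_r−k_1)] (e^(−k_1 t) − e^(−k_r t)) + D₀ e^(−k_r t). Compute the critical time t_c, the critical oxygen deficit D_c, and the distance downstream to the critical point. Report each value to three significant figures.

At the critical point dD/dt = 0, so k_1 L₀ e^(−k_1 t) = k_r D. Substituting D(t) from the Streeter–Phelps equation and solving for t gives
t_c = ln[(k_r/k_1)(1 − D₀(k_r−k_1)/(k_1 L₀))] / (k_r−k_1).
Here k_r−k_1 = 1.659 d⁻¹ and 1 − D₀(k_r−k_1)/(k_1 L₀) = 1 − 1.96×1.659/(0.221×38.3) = 0.6158, so
t_c = ln(8.507 × 0.6158) / 1.659 = 1.656 / 1.659 = 0.9983 d.
L(t_c) = L₀ e^(−k_1 t_c) = 38.3 × 0.8020 = 30.72 mg/L, and at the critical point k_r D_c = k_1 L, so D_c = (0.221/1.88) × 30.72 = 3.611 mg/L.
x_c = v t_c = 0.369 m/s × 0.9983 d × 86400 s/d = 31830 m ≈ 31.8 km.

t_c ≈ 0.998 d; D_c ≈ 3.61 mg/L; x_c ≈ 31.8 km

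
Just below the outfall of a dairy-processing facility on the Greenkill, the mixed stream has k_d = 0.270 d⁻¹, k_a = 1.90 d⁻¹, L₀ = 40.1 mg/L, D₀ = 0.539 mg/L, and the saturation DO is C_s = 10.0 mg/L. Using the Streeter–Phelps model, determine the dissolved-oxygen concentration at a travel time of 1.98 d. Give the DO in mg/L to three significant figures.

k_d L₀/(k_a−k_d) = 0.270×40.1/(1.90−0.270) = 10.83/1.630 = 6.642 mg/L.
e^(−k_d t) = e^(−0.270×1.980) = 0.5859; e^(−k_a t) = e^(−1.90×1.980) = 0.02324.
D = 6.642 × (0.5859 − 0.02324) + 0.539 × 0.02324 = 3.737 + 0.01252 = 3.750 mg/L.
DO = C_s − D = 10.0 − 3.750 = 6.250 mg/L.

DO ≈ 6.25 mg/L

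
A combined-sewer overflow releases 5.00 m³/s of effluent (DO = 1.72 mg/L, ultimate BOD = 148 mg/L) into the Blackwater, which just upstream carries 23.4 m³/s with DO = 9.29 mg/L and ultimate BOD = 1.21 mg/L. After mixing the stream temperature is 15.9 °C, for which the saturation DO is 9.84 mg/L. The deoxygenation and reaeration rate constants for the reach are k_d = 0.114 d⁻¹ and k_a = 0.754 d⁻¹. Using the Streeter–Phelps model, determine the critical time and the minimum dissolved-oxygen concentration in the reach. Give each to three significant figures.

t_c ≈ 2.18 d; minimum DO ≈ 6.65 mg/L

Mixed DO = (23.4×9.29 + 5.00×1.72)/(23.4+5.00) = 226.0/28.40 = 7.957 mg/L.
Mixed L₀ = (23.4×1.21 + 5.00×148)/(28.40) = 768.3/28.40 = 27.05 mg/L.
Initial deficit D₀ = C_s − DO₀ = 9.84 − 7.957 = 1.883 mg/L.
t_c = (1/0.6400) ln[(0.754/0.114)(1 − 1.883×0.6400/(0.114×27.05))] = 1.562 × ln(4.030) = 2.178 d.
D_c = (0.114/0.754) × 27.05 × e^(−0.114×2.178) = 0.1512 × 27.05 × 0.7802 = 3.191 mg/L.
Minimum DO = 9.84 − 3.191 = 6.649 mg/L.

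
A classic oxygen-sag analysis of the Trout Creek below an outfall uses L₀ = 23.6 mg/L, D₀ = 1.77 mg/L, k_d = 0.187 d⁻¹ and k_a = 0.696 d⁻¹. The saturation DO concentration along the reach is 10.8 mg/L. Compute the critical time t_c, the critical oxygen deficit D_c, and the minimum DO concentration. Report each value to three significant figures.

t_c ≈ 2.13 d; D_c ≈ 4.25 mg/L; min DO ≈ 6.55 mg/L

t_c = [1/(k_a−k_d)] ln[(k_a/k_d)(1 − D₀(k_a−k_d)/(k_d L₀))]
= [1/(0.696−0.187)] ln[(0.696/0.187)(1 − 1.77×0.5090/(0.187×23.6))]
= (1/0.5090) ln[3.722 × 0.7959] = 1.965 × ln(2.962) = 1.965 × 1.086 = 2.133 d.
D_c = (k_d/k_a) L₀ e^(−k_d t_c) = (0.187/0.696) × 23.6 × e^(−0.187×2.133) = 0.2687 × 23.6 × 0.6710 = 4.255 mg/L.
Minimum DO = C_s − D_c = 10.8 − 4.255 = 6.545 mg/L.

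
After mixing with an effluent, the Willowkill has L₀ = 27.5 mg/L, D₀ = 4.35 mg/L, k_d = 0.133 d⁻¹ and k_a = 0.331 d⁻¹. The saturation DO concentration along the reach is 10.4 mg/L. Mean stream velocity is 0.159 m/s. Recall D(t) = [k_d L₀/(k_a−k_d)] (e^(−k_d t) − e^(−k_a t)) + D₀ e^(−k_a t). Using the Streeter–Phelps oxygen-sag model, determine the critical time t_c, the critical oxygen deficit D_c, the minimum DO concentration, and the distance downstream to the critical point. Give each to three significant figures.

t_c ≈ 3.25 d; D_c ≈ 7.17 mg/L; min DO ≈ 3.23 mg/L; x_c ≈ 44.6 km

t_c = [1/(k_a−k_d)] ln[(k_a/k_d)(1 − D₀(k_a−k_d)/(k_d L₀))]
= [1/(0.331−0.133)] ln[(0.331/0.133)(1 − 4.35×0.1980/(0.133×27.5))]
= (1/0.1980) ln[2.489 × 0.7645] = 5.051 × ln(1.903) = 5.051 × 0.6433 = 3.249 d.
D_c = (k_d/k_a) L₀ e^(−k_d t_c) = (0.133/0.331) × 27.5 × e^(−0.133×3.249) = 0.4018 × 27.5 × 0.6492 = 7.173 mg/L.
Minimum DO = C_s − D_c = 10.4 − 7.173 = 3.227 mg/L.
x_c = v t_c = 0.159 m/s × 3.249 d × 86400 s/d = 44630 m ≈ 44.6 km.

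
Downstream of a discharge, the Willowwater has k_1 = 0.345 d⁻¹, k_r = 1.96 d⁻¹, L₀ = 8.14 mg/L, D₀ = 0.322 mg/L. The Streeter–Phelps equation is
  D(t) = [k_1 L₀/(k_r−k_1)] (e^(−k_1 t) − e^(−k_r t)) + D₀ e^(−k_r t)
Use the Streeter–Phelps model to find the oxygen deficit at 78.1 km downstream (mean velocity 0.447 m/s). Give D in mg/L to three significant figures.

D ≈ 0.839 mg/L

Travel time t = x/v = 78.1 km / (0.447 m/s) = 78100 m / 0.447 m/s = 174700 s = 2.022 d.
k_1 L₀/(k_r−k_1) = 0.345×8.14/(1.96−0.345) = 2.808/1.615 = 1.739 mg/L.
e^(−k_1 t) = e^(−0.345×2.022) = 0.4977; e^(−k_r t) = e^(−1.96×2.022) = 0.01900.
D = 1.739 × (0.4977 − 0.01900) + 0.322 × 0.01900 = 0.8325 + 0.006116 = 0.8386 mg/L.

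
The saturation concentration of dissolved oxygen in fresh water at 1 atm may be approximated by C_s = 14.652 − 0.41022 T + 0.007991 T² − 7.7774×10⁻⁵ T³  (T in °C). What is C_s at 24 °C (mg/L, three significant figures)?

C_s ≈ 8.33 mg/L

C_s = 14.652 − 0.41022×24 + 0.007991×24² − 7.7774×10⁻⁵×24³ = 8.334 mg/L.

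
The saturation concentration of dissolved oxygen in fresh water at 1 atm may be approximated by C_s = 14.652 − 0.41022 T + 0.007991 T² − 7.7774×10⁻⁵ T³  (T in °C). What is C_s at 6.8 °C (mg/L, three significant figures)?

C_s ≈ 12.2 mg/L

C_s = 14.652 − 0.41022×6.8 + 0.007991×6.8² − 7.7774×10⁻⁵×6.8³ = 12.21 mg/L.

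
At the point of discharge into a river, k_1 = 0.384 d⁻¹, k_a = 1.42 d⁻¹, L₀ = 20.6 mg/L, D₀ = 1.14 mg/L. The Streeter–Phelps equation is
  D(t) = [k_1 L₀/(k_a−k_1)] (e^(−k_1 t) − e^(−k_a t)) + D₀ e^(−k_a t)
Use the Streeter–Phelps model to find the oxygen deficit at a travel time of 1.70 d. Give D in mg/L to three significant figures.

D ≈ 3.39 mg/L

k_1 L₀/(k_a−k_1) = 0.384×20.6/(1.42−0.384) = 7.910/1.036 = 7.636 mg/L.
e^(−k_1 t) = e^(−0.384×1.700) = 0.5206; e^(−k_a t) = e^(−1.42×1.700) = 0.08946.
D = 7.636 × (0.5206 − 0.08946) + 1.14 × 0.08946 = 3.292 + 0.1020 = 3.394 mg/L.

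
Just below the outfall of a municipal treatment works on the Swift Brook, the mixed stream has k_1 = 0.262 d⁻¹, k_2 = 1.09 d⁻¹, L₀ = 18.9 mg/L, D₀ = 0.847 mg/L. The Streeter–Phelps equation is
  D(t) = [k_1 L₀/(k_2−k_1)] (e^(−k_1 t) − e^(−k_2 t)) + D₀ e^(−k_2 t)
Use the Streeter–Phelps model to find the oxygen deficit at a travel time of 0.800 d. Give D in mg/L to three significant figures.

D ≈ 2.70 mg/L

k_1 L₀/(k_2−k_1) = 0.262×18.9/(1.09−0.262) = 4.952/0.8280 = 5.980 mg/L.
e^(−k_1 t) = e^(−0.262×0.8000) = 0.8109; e^(−k_2 t) = e^(−1.09×0.8000) = 0.4181.
D = 5.980 × (0.8109 − 0.4181) + 0.847 × 0.4181 = 2.349 + 0.3541 = 2.703 mg/L.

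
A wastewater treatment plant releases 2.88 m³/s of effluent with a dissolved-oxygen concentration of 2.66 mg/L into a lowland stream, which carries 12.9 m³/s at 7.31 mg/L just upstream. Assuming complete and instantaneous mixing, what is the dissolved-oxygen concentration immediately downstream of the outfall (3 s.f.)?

6.46 mg/L

Flow-weighted mixing: C = (Q_r C_r + Q_w C_w)/(Q_r + Q_w)
= (12.9×7.31 + 2.88×2.66)/(12.9 + 2.88) = 102.0/15.78 = 6.461 mg/L.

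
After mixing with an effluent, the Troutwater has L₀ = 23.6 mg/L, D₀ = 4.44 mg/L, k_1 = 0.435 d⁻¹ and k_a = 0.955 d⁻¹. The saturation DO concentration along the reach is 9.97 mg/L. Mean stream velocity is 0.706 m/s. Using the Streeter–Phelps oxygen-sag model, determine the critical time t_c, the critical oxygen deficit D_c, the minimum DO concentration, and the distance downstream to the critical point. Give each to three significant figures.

t_c ≈ 1.02 d; D_c ≈ 6.89 mg/L; min DO ≈ 3.08 mg/L; x_c ≈ 62.4 km

With k_a/k_1 = 2.195 and 1 − D₀(k_a−k_1)/(k_1 L₀) = 0.7751,
t_c = ln(2.195 × 0.7751) / (0.955 − 0.435) = ln(1.702) / 0.5200 = 0.5316/0.5200 = 1.022 d.
D_c = (k_1/k_a) L₀ e^(−k_1 t_c) = (0.435/0.955) × 23.6 × e^(−0.435×1.022) = 0.4555 × 23.6 × 0.6410 = 6.891 mg/L.
Minimum DO = C_s − D_c = 9.97 − 6.891 = 3.079 mg/L.
x_c = v t_c = 0.706 m/s × 1.022 d × 86400 s/d = 62360 m ≈ 62.4 km.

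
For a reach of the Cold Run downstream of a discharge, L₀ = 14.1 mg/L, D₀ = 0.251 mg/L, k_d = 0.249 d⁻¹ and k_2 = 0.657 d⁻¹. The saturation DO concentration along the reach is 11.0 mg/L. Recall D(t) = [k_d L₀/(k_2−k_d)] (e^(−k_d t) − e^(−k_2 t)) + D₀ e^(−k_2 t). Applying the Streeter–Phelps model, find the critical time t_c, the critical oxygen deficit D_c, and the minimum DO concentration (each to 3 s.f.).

t_c ≈ 2.31 d; D_c ≈ 3.01 mg/L; min DO ≈ 7.99 mg/L

t_c = [1/(k_2−k_d)] ln[(k_2/k_d)(1 − D₀(k_2−k_d)/(k_d L₀))]
= [1/(0.657−0.249)] ln[(0.657/0.249)(1 − 0.251×0.4080/(0.249×14.1))]
= (1/0.4080) ln[2.639 × 0.9708] = 2.451 × ln(2.562) = 2.451 × 0.9406 = 2.305 d.
D_c = (k_d/k_2) L₀ e^(−k_d t_c) = (0.249/0.657) × 14.1 × e^(−0.249×2.305) = 0.3790 × 14.1 × 0.5632 = 3.010 mg/L.
Minimum DO = C_s − D_c = 11.0 − 3.010 = 7.990 mg/L.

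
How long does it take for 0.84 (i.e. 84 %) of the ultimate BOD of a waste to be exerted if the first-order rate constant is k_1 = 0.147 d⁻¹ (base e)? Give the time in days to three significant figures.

y/L₀ = 1 − e^(−k_1 t) = 0.84 ⇒ e^(−k_1 t) = 0.160
t = −ln(0.160) / 0.147 = 1.833 / 0.147 = 12.47 d.

t ≈ 12.5 d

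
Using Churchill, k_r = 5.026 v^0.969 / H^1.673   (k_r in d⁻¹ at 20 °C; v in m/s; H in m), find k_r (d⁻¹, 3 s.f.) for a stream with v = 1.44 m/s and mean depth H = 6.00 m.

k_r = 5.026 × 1.44^0.969 / 6.00^1.673 = 5.026 × 1.424 / 20.04 = 0.3571 d⁻¹.

k_r ≈ 0.357 d⁻¹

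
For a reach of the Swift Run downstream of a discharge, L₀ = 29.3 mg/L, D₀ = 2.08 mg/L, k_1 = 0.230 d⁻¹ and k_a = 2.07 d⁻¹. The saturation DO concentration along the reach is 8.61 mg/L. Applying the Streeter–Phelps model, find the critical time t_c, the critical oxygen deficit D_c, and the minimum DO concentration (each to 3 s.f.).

With k_a/k_1 = 9.000 and 1 − D₀(k_a−k_1)/(k_1 L₀) = 0.4321,
t_c = ln(9.000 × 0.4321) / (2.07 − 0.230) = ln(3.889) / 1.840 = 1.358/1.840 = 0.7381 d.
D_c = (k_1/k_a) L₀ e^(−k_1 t_c) = (0.230/2.07) × 29.3 × e^(−0.230×0.7381) = 0.1111 × 29.3 × 0.8439 = 2.747 mg/L.
Minimum DO = C_s − D_c = 8.61 − 2.747 = 5.863 mg/L.

t_c ≈ 0.738 d; D_c ≈ 2.75 mg/L; min DO ≈ 5.86 mg/L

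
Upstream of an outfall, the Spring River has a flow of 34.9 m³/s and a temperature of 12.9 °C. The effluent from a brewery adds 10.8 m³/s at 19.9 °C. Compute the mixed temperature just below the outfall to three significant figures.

14.6 °C

Flow-weighted mixing: C = (Q_r C_r + Q_w C_w)/(Q_r + Q_w)
= (34.9×12.9 + 10.8×19.9)/(34.9 + 10.8) = 665.1/45.70 = 14.55 °C.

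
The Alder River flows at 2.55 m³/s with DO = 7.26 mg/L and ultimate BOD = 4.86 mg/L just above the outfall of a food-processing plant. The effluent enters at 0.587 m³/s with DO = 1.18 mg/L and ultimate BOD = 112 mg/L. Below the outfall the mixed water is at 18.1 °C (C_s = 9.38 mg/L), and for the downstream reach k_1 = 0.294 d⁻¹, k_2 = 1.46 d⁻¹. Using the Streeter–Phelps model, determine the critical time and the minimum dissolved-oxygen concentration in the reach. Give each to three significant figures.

Mixed DO = (2.55×7.26 + 0.587×1.18)/(2.55+0.587) = 19.21/3.137 = 6.122 mg/L.
Mixed L₀ = (2.55×4.86 + 0.587×112)/(3.137) = 78.14/3.137 = 24.91 mg/L.
Initial deficit D₀ = C_s − DO₀ = 9.38 − 6.122 = 3.258 mg/L.
t_c = (1/1.166) ln[(1.46/0.294)(1 − 3.258×1.166/(0.294×24.91))] = 0.8576 × ln(2.390) = 0.7473 d.
D_c = (0.294/1.46) × 24.91 × e^(−0.294×0.7473) = 0.2014 × 24.91 × 0.8028 = 4.026 mg/L.
Minimum DO = 9.38 − 4.026 = 5.354 mg/L.

t_c ≈ 0.747 d; minimum DO ≈ 5.35 mg/L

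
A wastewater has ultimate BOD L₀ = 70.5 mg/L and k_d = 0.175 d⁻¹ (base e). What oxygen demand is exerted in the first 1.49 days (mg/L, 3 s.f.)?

y ≈ 16.2 mg/L

y_t = L₀(1 − e^(−k_d t)) = 70.5 × (1 − e^(−0.175×1.49))
= 70.5 × (1 − 0.7705) = 70.5 × 0.2295 = 16.18 mg/L.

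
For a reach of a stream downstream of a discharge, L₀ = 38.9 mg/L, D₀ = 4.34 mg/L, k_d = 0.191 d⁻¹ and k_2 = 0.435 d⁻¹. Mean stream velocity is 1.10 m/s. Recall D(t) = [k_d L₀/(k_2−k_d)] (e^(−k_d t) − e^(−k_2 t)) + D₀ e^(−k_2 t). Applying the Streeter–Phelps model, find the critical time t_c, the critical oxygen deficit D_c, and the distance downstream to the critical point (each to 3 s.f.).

t_c ≈ 2.74 d; D_c ≈ 10.1 mg/L; x_c ≈ 261 km

With k_2/k_d = 2.277 and 1 − D₀(k_2−k_d)/(k_d L₀) = 0.8575,
t_c = ln(2.277 × 0.8575) / (0.435 − 0.191) = ln(1.953) / 0.2440 = 0.6693/0.2440 = 2.743 d.
L(t_c) = L₀ e^(−k_d t_c) = 38.9 × 0.5922 = 23.04 mg/L, and at the critical point k_2 D_c = k_d L, so D_c = (0.191/0.435) × 23.04 = 10.11 mg/L.
x_c = v t_c = 1.10 m/s × 2.743 d × 86400 s/d = 260700 m ≈ 261 km.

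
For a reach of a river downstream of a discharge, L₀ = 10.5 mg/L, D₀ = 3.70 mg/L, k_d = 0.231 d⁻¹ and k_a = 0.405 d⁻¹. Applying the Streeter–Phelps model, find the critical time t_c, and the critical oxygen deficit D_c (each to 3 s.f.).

With k_a/k_d = 1.753 and 1 − D₀(k_a−k_d)/(k_d L₀) = 0.7346,
t_c = ln(1.753 × 0.7346) / (0.405 − 0.231) = ln(1.288) / 0.1740 = 0.2530/0.1740 = 1.454 d.
L(t_c) = L₀ e^(−k_d t_c) = 10.5 × 0.7147 = 7.504 mg/L, and at the critical point k_a D_c = k_d L, so D_c = (0.231/0.405) × 7.504 = 4.280 mg/L.

t_c ≈ 1.45 d; D_c ≈ 4.28 mg/L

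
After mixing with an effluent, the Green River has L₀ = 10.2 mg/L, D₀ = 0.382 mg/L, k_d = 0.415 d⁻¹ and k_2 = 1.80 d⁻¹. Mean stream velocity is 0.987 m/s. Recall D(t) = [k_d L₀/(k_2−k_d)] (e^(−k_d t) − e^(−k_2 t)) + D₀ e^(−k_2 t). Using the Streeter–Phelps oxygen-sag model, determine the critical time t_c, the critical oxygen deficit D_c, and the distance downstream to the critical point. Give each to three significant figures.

With k_2/k_d = 4.337 and 1 − D₀(k_2−k_d)/(k_d L₀) = 0.8750,
t_c = ln(4.337 × 0.8750) / (1.80 − 0.415) = ln(3.795) / 1.385 = 1.334/1.385 = 0.9630 d.
L(t_c) = L₀ e^(−k_d t_c) = 10.2 × 0.6706 = 6.840 mg/L, and at the critical point k_2 D_c = k_d L, so D_c = (0.415/1.80) × 6.840 = 1.577 mg/L.
x_c = v t_c = 0.987 m/s × 0.9630 d × 86400 s/d = 82120 m ≈ 82.1 km.

t_c ≈ 0.963 d; D_c ≈ 1.58 mg/L; x_c ≈ 82.1 km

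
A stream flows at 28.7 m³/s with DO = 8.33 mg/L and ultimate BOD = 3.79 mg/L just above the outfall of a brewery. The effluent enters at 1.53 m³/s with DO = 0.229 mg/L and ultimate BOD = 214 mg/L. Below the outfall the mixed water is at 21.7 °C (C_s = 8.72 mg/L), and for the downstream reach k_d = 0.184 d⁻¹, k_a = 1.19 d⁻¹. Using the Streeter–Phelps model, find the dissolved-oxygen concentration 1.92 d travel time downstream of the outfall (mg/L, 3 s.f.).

Mixed DO = (28.7×8.33 + 1.53×0.229)/(28.7+1.53) = 239.4/30.23 = 7.920 mg/L.
Mixed L₀ = (28.7×3.79 + 1.53×214)/(30.23) = 436.2/30.23 = 14.43 mg/L.
Initial deficit D₀ = C_s − DO₀ = 8.72 − 7.920 = 0.8000 mg/L.
D(1.92) = [0.184×14.43/(1.19−0.184)](e^(−0.184×1.92) − e^(−1.19×1.92)) + 0.8000 e^(−1.19×1.92)
= 2.639 × (0.7024 − 0.1018) + 0.8000 × 0.1018 = 1.666 mg/L.
DO = 8.72 − 1.666 = 7.054 mg/L.

DO ≈ 7.05 mg/L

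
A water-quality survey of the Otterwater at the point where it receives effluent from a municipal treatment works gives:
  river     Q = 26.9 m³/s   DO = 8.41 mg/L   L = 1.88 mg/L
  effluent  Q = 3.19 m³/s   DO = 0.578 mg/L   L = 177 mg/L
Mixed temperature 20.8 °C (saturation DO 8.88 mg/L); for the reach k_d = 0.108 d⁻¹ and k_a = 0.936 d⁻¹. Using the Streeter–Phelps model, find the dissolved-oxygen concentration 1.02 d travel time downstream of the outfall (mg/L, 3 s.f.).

Mixed DO = (26.9×8.41 + 3.19×0.578)/(26.9+3.19) = 228.1/30.09 = 7.580 mg/L.
Mixed L₀ = (26.9×1.88 + 3.19×177)/(30.09) = 615.2/30.09 = 20.45 mg/L.
Initial deficit D₀ = C_s − DO₀ = 8.88 − 7.580 = 1.300 mg/L.
D(1.02) = [0.108×20.45/(0.936−0.108)](e^(−0.108×1.02) − e^(−0.936×1.02)) + 1.300 e^(−0.936×1.02)
= 2.667 × (0.8957 − 0.3849) + 1.300 × 0.3849 = 1.863 mg/L.
DO = 8.88 − 1.863 = 7.017 mg/L.

DO ≈ 7.02 mg/L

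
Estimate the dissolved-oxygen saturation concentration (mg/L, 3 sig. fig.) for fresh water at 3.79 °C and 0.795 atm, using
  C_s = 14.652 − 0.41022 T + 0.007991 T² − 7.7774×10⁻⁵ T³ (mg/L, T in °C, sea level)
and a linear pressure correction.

C_s ≈ 10.5 mg/L

At sea level: C_s = 14.652 − 0.41022×3.79 + 0.007991×3.79² − 7.7774×10⁻⁵×3.79³ = 13.21 mg/L.
Pressure correction: C_s' = 13.21 × 0.795 = 10.50 mg/L.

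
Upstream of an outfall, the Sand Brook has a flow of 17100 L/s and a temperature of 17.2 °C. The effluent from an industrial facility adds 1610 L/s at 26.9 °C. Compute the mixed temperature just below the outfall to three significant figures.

18.0 °C

Flow-weighted mixing: C = (Q_r C_r + Q_w C_w)/(Q_r + Q_w)
= (17100×17.2 + 1610×26.9)/(17100 + 1610) = 337400/18710 = 18.03 °C.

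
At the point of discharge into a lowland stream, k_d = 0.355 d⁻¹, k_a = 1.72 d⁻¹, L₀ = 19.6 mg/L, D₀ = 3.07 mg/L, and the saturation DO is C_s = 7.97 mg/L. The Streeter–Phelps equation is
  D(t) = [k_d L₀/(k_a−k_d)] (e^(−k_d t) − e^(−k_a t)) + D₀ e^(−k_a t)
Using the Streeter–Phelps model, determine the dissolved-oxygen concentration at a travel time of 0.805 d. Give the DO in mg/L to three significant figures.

k_d L₀/(k_a−k_d) = 0.355×19.6/(1.72−0.355) = 6.958/1.365 = 5.097 mg/L.
e^(−k_d t) = e^(−0.355×0.8050) = 0.7514; e^(−k_a t) = e^(−1.72×0.8050) = 0.2504.
D = 5.097 × (0.7514 − 0.2504) + 3.07 × 0.2504 = 2.554 + 0.7688 = 3.323 mg/L.
DO = C_s − D = 7.97 − 3.323 = 4.647 mg/L.

DO ≈ 4.65 mg/L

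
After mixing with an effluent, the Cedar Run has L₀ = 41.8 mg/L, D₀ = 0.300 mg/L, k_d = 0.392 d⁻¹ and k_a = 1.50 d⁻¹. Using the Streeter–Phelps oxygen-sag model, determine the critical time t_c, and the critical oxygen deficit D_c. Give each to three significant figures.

t_c ≈ 1.19 d; D_c ≈ 6.84 mg/L

With k_a/k_d = 3.827 and 1 − D₀(k_a−k_d)/(k_d L₀) = 0.9797,
t_c = ln(3.827 × 0.9797) / (1.50 − 0.392) = ln(3.749) / 1.108 = 1.321/1.108 = 1.193 d.
D_c = (k_d/k_a) L₀ e^(−k_d t_c) = (0.392/1.50) × 41.8 × e^(−0.392×1.193) = 0.2613 × 41.8 × 0.6266 = 6.844 mg/L.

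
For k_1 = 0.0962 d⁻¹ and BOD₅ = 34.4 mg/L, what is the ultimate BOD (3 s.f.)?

L₀ ≈ 90.1 mg/L

BOD₅ = L₀(1 − e^(−5k_1)) ⇒ L₀ = BOD₅ / (1 − e^(−5×0.0962))
= 34.4 / (1 − 0.6182) = 34.4 / 0.3818 = 90.09 mg/L.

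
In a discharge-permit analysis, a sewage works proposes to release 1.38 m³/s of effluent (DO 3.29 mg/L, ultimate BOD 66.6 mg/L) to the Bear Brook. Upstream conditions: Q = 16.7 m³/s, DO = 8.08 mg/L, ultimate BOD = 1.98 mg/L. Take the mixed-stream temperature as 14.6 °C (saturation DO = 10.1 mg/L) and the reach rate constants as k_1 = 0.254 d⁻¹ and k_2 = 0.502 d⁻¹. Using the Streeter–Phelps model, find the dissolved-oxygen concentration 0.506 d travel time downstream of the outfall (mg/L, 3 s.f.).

Mixed DO = (16.7×8.08 + 1.38×3.29)/(16.7+1.38) = 139.5/18.08 = 7.714 mg/L.
Mixed L₀ = (16.7×1.98 + 1.38×66.6)/(18.08) = 125.0/18.08 = 6.912 mg/L.
Initial deficit D₀ = C_s − DO₀ = 10.1 − 7.714 = 2.386 mg/L.
D(0.506) = [0.254×6.912/(0.502−0.254)](e^(−0.254×0.506) − e^(−0.502×0.506)) + 2.386 e^(−0.502×0.506)
= 7.080 × (0.8794 − 0.7757) + 2.386 × 0.7757 = 2.585 mg/L.
DO = 10.1 − 2.585 = 7.515 mg/L.

DO ≈ 7.52 mg/L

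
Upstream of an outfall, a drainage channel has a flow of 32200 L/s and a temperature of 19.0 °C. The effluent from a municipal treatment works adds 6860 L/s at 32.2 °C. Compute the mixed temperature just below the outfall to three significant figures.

21.3 °C

Flow-weighted mixing: C = (Q_r C_r + Q_w C_w)/(Q_r + Q_w)
= (32200×19.0 + 6860×32.2)/(32200 + 6860) = 832700/39060 = 21.32 °C.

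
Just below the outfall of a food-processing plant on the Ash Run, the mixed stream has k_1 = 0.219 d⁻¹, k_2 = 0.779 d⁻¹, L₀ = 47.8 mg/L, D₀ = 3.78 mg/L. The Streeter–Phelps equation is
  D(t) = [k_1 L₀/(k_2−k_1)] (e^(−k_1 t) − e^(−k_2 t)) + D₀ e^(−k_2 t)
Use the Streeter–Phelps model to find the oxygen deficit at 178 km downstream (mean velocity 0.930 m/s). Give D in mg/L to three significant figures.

D ≈ 8.85 mg/L

Travel time t = x/v = 178 km / (0.930 m/s) = 178000 m / 0.930 m/s = 191400 s = 2.215 d.
k_1 L₀/(k_2−k_1) = 0.219×47.8/(0.779−0.219) = 10.47/0.5600 = 18.69 mg/L.
e^(−k_1 t) = e^(−0.219×2.215) = 0.6156; e^(−k_2 t) = e^(−0.779×2.215) = 0.1781.
D = 18.69 × (0.6156 − 0.1781) + 3.78 × 0.1781 = 8.179 + 0.6730 = 8.852 mg/L.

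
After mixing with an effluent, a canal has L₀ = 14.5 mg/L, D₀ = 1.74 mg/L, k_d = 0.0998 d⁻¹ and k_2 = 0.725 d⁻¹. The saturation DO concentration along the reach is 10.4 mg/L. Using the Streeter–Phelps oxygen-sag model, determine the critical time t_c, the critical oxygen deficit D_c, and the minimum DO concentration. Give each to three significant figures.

t_c ≈ 0.943 d; D_c ≈ 1.82 mg/L; min DO ≈ 8.58 mg/L

At the critical point dD/dt = 0, so k_d L₀ e^(−k_d t) = k_2 D. Substituting D(t) from the Streeter–Phelps equation and solving for t gives
t_c = ln[(k_2/k_d)(1 − D₀(k_2−k_d)/(k_d L₀))] / (k_2−k_d).
Here k_2−k_d = 0.6252 d⁻¹ and 1 − D₀(k_2−k_d)/(k_d L₀) = 1 − 1.74×0.6252/(0.0998×14.5) = 0.2483, so
t_c = ln(7.265 × 0.2483) / 0.6252 = 0.5897 / 0.6252 = 0.9432 d.
D_c = (k_d/k_2) L₀ e^(−k_d t_c) = (0.0998/0.725) × 14.5 × e^(−0.0998×0.9432) = 0.1377 × 14.5 × 0.9102 = 1.817 mg/L.
Minimum DO = C_s − D_c = 10.4 − 1.817 = 8.583 mg/L.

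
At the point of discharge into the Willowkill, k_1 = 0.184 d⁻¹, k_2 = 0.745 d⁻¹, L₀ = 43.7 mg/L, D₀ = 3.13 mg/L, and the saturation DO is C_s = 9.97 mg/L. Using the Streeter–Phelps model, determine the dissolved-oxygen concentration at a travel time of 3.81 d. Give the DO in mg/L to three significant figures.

DO ≈ 3.52 mg/L

k_1 L₀/(k_2−k_1) = 0.184×43.7/(0.745−0.184) = 8.041/0.5610 = 14.33 mg/L.
e^(−k_1 t) = e^(−0.184×3.810) = 0.4961; e^(−k_2 t) = e^(−0.745×3.810) = 0.05852.
D = 14.33 × (0.4961 − 0.05852) + 3.13 × 0.05852 = 6.271 + 0.1832 = 6.455 mg/L.
DO = C_s − D = 9.97 − 6.455 = 3.515 mg/L.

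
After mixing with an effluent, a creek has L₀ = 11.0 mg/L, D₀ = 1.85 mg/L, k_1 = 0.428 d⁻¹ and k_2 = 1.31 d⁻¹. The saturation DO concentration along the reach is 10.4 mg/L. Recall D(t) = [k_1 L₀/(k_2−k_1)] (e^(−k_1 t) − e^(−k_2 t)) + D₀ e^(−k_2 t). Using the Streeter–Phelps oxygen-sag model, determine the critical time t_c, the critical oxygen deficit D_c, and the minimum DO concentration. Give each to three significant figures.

With k_2/k_1 = 3.061 and 1 − D₀(k_2−k_1)/(k_1 L₀) = 0.6534,
t_c = ln(3.061 × 0.6534) / (1.31 − 0.428) = ln(2.000) / 0.8820 = 0.6931/0.8820 = 0.7859 d.
L(t_c) = L₀ e^(−k_1 t_c) = 11.0 × 0.7144 = 7.858 mg/L, and at the critical point k_2 D_c = k_1 L, so D_c = (0.428/1.31) × 7.858 = 2.567 mg/L.
Minimum DO = C_s − D_c = 10.4 − 2.567 = 7.833 mg/L.

t_c ≈ 0.786 d; D_c ≈ 2.57 mg/L; min DO ≈ 7.83 mg/L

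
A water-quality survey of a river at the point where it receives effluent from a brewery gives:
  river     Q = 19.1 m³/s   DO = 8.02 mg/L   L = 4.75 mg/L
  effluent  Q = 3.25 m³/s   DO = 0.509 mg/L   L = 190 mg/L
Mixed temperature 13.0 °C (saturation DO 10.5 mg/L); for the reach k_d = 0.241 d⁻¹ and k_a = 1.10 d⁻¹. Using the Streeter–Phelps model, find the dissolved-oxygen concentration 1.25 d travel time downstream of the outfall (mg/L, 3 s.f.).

DO ≈ 5.27 mg/L

Mixed DO = (19.1×8.02 + 3.25×0.509)/(19.1+3.25) = 154.8/22.35 = 6.928 mg/L.
Mixed L₀ = (19.1×4.75 + 3.25×190)/(22.35) = 708.2/22.35 = 31.69 mg/L.
Initial deficit D₀ = C_s − DO₀ = 10.5 − 6.928 = 3.572 mg/L.
D(1.25) = [0.241×31.69/(1.10−0.241)](e^(−0.241×1.25) − e^(−1.10×1.25)) + 3.572 e^(−1.10×1.25)
= 8.890 × (0.7399 − 0.2528) + 3.572 × 0.2528 = 5.233 mg/L.
DO = 10.5 − 5.233 = 5.267 mg/L.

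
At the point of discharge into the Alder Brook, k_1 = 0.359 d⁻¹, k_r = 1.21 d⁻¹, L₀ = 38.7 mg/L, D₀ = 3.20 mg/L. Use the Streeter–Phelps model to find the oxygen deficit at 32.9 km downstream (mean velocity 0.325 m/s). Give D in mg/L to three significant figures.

Travel time t = x/v = 32.9 km / (0.325 m/s) = 32900 m / 0.325 m/s = 101200 s = 1.172 d.
k_1 L₀/(k_r−k_1) = 0.359×38.7/(1.21−0.359) = 13.89/0.8510 = 16.33 mg/L.
e^(−k_1 t) = e^(−0.359×1.172) = 0.6566; e^(−k_r t) = e^(−1.21×1.172) = 0.2423.
D = 16.33 × (0.6566 − 0.2423) + 3.20 × 0.2423 = 6.765 + 0.7753 = 7.540 mg/L.

D ≈ 7.54 mg/L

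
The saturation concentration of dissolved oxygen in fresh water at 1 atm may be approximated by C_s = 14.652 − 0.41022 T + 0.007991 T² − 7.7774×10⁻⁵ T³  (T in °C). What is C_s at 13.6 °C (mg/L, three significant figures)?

C_s ≈ 10.4 mg/L

C_s = 14.652 − 0.41022×13.6 + 0.007991×13.6² − 7.7774×10⁻⁵×13.6³ = 10.36 mg/L.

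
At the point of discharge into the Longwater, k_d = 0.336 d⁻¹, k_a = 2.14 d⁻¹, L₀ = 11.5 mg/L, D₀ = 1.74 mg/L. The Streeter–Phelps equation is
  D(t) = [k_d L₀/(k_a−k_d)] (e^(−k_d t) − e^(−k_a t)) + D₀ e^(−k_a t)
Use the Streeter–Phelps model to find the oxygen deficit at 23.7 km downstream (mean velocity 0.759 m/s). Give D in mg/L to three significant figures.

Travel time t = x/v = 23.7 km / (0.759 m/s) = 23700 m / 0.759 m/s = 31230 s = 0.3614 d.
k_d L₀/(k_a−k_d) = 0.336×11.5/(2.14−0.336) = 3.864/1.804 = 2.142 mg/L.
e^(−k_d t) = e^(−0.336×0.3614) = 0.8857; e^(−k_a t) = e^(−2.14×0.3614) = 0.4614.
D = 2.142 × (0.8857 − 0.4614) + 1.74 × 0.4614 = 0.9086 + 0.8029 = 1.712 mg/L.

D ≈ 1.71 mg/L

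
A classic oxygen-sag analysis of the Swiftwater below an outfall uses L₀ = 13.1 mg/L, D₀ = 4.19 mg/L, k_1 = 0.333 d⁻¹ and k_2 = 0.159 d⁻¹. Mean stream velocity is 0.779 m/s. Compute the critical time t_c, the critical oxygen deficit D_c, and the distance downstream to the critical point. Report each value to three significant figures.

t_c = [1/(k_2−k_1)] ln[(k_2/k_1)(1 − D₀(k_2−k_1)/(k_1 L₀))]
= [1/(0.159−0.333)] ln[(0.159/0.333)(1 − 4.19×-0.1740/(0.333×13.1))]
= (1/-0.1740) ln[0.4775 × 1.167] = -5.747 × ln(0.5573) = -5.747 × -0.5847 = 3.360 d.
L(t_c) = L₀ e^(−k_1 t_c) = 13.1 × 0.3266 = 4.279 mg/L, and at the critical point k_2 D_c = k_1 L, so D_c = (0.333/0.159) × 4.279 = 8.961 mg/L.
x_c = v t_c = 0.779 m/s × 3.360 d × 86400 s/d = 226200 m ≈ 226 km.

t_c ≈ 3.36 d; D_c ≈ 8.96 mg/L; x_c ≈ 226 km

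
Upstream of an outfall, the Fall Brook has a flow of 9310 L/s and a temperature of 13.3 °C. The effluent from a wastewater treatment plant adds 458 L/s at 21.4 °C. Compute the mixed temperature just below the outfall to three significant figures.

13.7 °C

Flow-weighted mixing: C = (Q_r C_r + Q_w C_w)/(Q_r + Q_w)
= (9310×13.3 + 458×21.4)/(9310 + 458) = 133600/9768 = 13.68 °C.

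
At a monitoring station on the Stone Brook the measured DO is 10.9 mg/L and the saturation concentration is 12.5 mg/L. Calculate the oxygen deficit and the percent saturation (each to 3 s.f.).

D = C_s − C = 12.5 − 10.9 = 1.60 mg/L.
% saturation = 10.9/12.5 × 100 = 87.2 %.

D ≈ 1.60 mg/L; 87.2 % saturation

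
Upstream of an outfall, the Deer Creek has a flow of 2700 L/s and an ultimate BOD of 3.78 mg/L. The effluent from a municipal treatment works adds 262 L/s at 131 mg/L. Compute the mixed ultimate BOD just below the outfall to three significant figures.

Flow-weighted mixing: C = (Q_r C_r + Q_w C_w)/(Q_r + Q_w)
= (2700×3.78 + 262×131)/(2700 + 262) = 44530/2962 = 15.03 mg/L.

15.0 mg/L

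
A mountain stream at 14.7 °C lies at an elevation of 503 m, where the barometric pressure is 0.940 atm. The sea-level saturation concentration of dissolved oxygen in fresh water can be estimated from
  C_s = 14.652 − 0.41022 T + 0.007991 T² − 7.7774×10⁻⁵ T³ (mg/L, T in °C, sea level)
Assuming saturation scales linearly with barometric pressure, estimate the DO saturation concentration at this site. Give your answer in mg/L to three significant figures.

C_s ≈ 9.50 mg/L

At sea level: C_s = 14.652 − 0.41022×14.7 + 0.007991×14.7² − 7.7774×10⁻⁵×14.7³ = 10.10 mg/L.
Pressure correction: C_s' = 10.10 × 0.940 = 9.495 mg/L.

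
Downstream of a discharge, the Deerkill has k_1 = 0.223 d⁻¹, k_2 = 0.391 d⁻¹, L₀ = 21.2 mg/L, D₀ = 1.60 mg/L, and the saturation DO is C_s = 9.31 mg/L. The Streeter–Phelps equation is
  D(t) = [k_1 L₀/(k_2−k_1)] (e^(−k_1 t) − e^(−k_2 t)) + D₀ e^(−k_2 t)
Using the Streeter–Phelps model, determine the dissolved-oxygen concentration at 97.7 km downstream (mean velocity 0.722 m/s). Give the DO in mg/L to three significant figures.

Travel time t = x/v = 97.7 km / (0.722 m/s) = 97700 m / 0.722 m/s = 135300 s = 1.566 d.
k_1 L₀/(k_2−k_1) = 0.223×21.2/(0.391−0.223) = 4.728/0.1680 = 28.14 mg/L.
e^(−k_1 t) = e^(−0.223×1.566) = 0.7052; e^(−k_2 t) = e^(−0.391×1.566) = 0.5421.
D = 28.14 × (0.7052 − 0.5421) + 1.60 × 0.5421 = 4.591 + 0.8673 = 5.458 mg/L.
DO = C_s − D = 9.31 − 5.458 = 3.852 mg/L.

DO ≈ 3.85 mg/L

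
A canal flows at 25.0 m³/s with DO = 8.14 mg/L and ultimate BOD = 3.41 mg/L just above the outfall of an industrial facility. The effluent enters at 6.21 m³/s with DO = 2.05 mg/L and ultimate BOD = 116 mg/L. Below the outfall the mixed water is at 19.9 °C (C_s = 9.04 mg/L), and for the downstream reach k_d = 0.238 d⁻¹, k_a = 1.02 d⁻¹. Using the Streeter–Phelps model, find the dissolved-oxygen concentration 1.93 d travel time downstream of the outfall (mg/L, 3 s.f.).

DO ≈ 4.88 mg/L

Mixed DO = (25.0×8.14 + 6.21×2.05)/(25.0+6.21) = 216.2/31.21 = 6.928 mg/L.
Mixed L₀ = (25.0×3.41 + 6.21×116)/(31.21) = 805.6/31.21 = 25.81 mg/L.
Initial deficit D₀ = C_s − DO₀ = 9.04 − 6.928 = 2.112 mg/L.
D(1.93) = [0.238×25.81/(1.02−0.238)](e^(−0.238×1.93) − e^(−1.02×1.93)) + 2.112 e^(−1.02×1.93)
= 7.856 × (0.6317 − 0.1397) + 2.112 × 0.1397 = 4.160 mg/L.
DO = 9.04 − 4.160 = 4.880 mg/L.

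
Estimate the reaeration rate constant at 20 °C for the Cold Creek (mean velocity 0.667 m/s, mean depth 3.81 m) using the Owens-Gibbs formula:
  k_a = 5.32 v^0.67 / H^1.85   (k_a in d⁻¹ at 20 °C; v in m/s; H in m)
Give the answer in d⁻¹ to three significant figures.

k_a ≈ 0.341 d⁻¹

k_a = 5.32 × 0.667^0.67 / 3.81^1.85 = 5.32 × 0.7624 / 11.88 = 0.3415 d⁻¹.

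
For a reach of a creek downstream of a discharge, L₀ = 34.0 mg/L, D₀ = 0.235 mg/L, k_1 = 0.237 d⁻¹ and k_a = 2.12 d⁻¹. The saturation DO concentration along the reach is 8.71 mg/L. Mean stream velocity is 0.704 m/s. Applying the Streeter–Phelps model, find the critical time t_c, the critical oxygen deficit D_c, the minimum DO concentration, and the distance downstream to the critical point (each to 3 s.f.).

t_c = [1/(k_a−k_1)] ln[(k_a/k_1)(1 − D₀(k_a−k_1)/(k_1 L₀))]
= [1/(2.12−0.237)] ln[(2.12/0.237)(1 − 0.235×1.883/(0.237×34.0))]
= (1/1.883) ln[8.945 × 0.9451] = 0.5311 × ln(8.454) = 0.5311 × 2.135 = 1.134 d.
D_c = (k_1/k_a) L₀ e^(−k_1 t_c) = (0.237/2.12) × 34.0 × e^(−0.237×1.134) = 0.1118 × 34.0 × 0.7644 = 2.905 mg/L.
Minimum DO = C_s − D_c = 8.71 − 2.905 = 5.805 mg/L.
x_c = v t_c = 0.704 m/s × 1.134 d × 86400 s/d = 68950 m ≈ 69.0 km.

t_c ≈ 1.13 d; D_c ≈ 2.91 mg/L; min DO ≈ 5.80 mg/L; x_c ≈ 69.0 km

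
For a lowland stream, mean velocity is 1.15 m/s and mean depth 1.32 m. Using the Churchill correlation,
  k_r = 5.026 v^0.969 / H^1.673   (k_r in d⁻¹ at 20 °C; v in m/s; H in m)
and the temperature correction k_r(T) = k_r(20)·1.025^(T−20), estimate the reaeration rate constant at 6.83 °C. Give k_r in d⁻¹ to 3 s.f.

k_r(20) = 5.026 × 1.15^0.969 / 1.32^1.673 = 5.026 × 1.145 / 1.591 = 3.617 d⁻¹.
k_r(6.83) = 3.617 × 1.025^(6.83−20) = 3.617 × 0.7224 = 2.613 d⁻¹.

k_r ≈ 2.61 d⁻¹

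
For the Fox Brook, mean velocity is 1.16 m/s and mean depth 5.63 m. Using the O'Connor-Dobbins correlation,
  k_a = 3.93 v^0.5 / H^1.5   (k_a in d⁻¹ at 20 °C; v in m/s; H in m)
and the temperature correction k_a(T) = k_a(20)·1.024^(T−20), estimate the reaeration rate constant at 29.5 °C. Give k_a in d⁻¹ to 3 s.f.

k_a(20) = 3.93 × 1.16^0.5 / 5.63^1.5 = 3.93 × 1.077 / 13.36 = 0.3169 d⁻¹.
k_a(29.5) = 0.3169 × 1.024^(29.5−20) = 0.3169 × 1.253 = 0.3969 d⁻¹.

k_a ≈ 0.397 d⁻¹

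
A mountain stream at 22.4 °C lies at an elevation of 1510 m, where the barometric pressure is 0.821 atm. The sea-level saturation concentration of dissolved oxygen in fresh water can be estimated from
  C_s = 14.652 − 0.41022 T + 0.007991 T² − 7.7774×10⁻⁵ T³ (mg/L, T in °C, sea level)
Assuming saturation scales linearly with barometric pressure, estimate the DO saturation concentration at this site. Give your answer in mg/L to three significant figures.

At sea level: C_s = 14.652 − 0.41022×22.4 + 0.007991×22.4² − 7.7774×10⁻⁵×22.4³ = 8.599 mg/L.
Pressure correction: C_s' = 8.599 × 0.821 = 7.059 mg/L.

C_s ≈ 7.06 mg/L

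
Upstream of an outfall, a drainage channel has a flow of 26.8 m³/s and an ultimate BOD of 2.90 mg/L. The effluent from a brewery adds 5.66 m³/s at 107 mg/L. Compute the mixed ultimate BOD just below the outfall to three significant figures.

21.1 mg/L

Flow-weighted mixing: C = (Q_r C_r + Q_w C_w)/(Q_r + Q_w)
= (26.8×2.90 + 5.66×107)/(26.8 + 5.66) = 683.3/32.46 = 21.05 mg/L.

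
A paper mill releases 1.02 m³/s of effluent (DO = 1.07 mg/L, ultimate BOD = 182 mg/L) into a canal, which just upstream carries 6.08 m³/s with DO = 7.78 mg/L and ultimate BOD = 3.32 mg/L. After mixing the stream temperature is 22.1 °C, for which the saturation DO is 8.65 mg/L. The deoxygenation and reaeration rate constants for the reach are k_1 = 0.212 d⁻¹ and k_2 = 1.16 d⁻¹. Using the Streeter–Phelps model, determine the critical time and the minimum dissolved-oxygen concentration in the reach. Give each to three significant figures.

t_c ≈ 1.44 d; minimum DO ≈ 4.75 mg/L

Mixed DO = (6.08×7.78 + 1.02×1.07)/(6.08+1.02) = 48.39/7.100 = 6.816 mg/L.
Mixed L₀ = (6.08×3.32 + 1.02×182)/(7.100) = 205.8/7.100 = 28.99 mg/L.
Initial deficit D₀ = C_s − DO₀ = 8.65 − 6.816 = 1.834 mg/L.
t_c = (1/0.9480) ln[(1.16/0.212)(1 − 1.834×0.9480/(0.212×28.99))] = 1.055 × ln(3.924) = 1.442 d.
D_c = (0.212/1.16) × 28.99 × e^(−0.212×1.442) = 0.1828 × 28.99 × 0.7366 = 3.903 mg/L.
Minimum DO = 8.65 − 3.903 = 4.747 mg/L.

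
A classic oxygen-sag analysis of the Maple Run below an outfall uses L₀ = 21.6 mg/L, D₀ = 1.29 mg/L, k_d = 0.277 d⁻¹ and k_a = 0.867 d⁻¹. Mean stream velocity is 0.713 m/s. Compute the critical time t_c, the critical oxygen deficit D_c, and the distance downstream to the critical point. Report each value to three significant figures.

At the critical point dD/dt = 0, so k_d L₀ e^(−k_d t) = k_a D. Substituting D(t) from the Streeter–Phelps equation and solving for t gives
t_c = ln[(k_a/k_d)(1 − D₀(k_a−k_d)/(k_d L₀))] / (k_a−k_d).
Here k_a−k_d = 0.5900 d⁻¹ and 1 − D₀(k_a−k_d)/(k_d L₀) = 1 − 1.29×0.5900/(0.277×21.6) = 0.8728, so
t_c = ln(3.130 × 0.8728) / 0.5900 = 1.005 / 0.5900 = 1.703 d.
D_c = (k_d/k_a) L₀ e^(−k_d t_c) = (0.277/0.867) × 21.6 × e^(−0.277×1.703) = 0.3195 × 21.6 × 0.6239 = 4.305 mg/L.
x_c = v t_c = 0.713 m/s × 1.703 d × 86400 s/d = 104900 m ≈ 105 km.

t_c ≈ 1.70 d; D_c ≈ 4.31 mg/L; x_c ≈ 105 km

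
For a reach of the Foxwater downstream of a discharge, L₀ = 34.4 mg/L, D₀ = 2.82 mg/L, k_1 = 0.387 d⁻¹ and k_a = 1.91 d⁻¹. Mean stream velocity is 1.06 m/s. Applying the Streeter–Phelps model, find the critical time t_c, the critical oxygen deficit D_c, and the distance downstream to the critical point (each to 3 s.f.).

t_c ≈ 0.792 d; D_c ≈ 5.13 mg/L; x_c ≈ 72.6 km

t_c = [1/(k_a−k_1)] ln[(k_a/k_1)(1 − D₀(k_a−k_1)/(k_1 L₀))]
= [1/(1.91−0.387)] ln[(1.91/0.387)(1 − 2.82×1.523/(0.387×34.4))]
= (1/1.523) ln[4.935 × 0.6774] = 0.6566 × ln(3.343) = 0.6566 × 1.207 = 0.7925 d.
D_c = (k_1/k_a) L₀ e^(−k_1 t_c) = (0.387/1.91) × 34.4 × e^(−0.387×0.7925) = 0.2026 × 34.4 × 0.7359 = 5.129 mg/L.
x_c = v t_c = 1.06 m/s × 0.7925 d × 86400 s/d = 72580 m ≈ 72.6 km.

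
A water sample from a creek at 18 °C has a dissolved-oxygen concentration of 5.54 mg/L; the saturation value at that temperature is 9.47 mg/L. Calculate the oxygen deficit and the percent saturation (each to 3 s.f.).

D ≈ 3.93 mg/L; 58.5 % saturation

D = C_s − C = 9.47 − 5.54 = 3.93 mg/L.
% saturation = 5.54/9.47 × 100 = 58.5 %.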